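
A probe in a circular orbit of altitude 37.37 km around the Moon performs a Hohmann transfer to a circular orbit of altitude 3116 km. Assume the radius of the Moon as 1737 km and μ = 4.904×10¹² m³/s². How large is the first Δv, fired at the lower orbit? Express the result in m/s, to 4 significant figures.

r₁ = 1737 + 37.37 = 1774.4 km = 1.7744×10⁶ m.
r₂ = 1737 + 3116 = 4853.0 km = 4.8530×10⁶ m.
Transfer ellipse a_t = (r₁ + r₂)/2 = 3.314×10⁶ m.
At r₁: circular v_c1 = √(μ/r₁) = 1662 m/s; transfer-perilune v_p = √[μ(2/r₁ − 1/a_t)] = 2012 m/s.
Δv₁ = v_p − v_c1 = 349.4 m/s.

Δv ≈ 349.4 m/s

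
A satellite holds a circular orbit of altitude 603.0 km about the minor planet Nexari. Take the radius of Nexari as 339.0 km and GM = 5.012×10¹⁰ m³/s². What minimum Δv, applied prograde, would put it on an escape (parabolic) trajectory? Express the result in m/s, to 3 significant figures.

Δv ≈ 95.5 m/s

r = 339.0 + 603.0 = 942.00 km = 9.4200×10⁵ m.
Circular speed v_c = √(μ/r) = 230.7 m/s.
Escape speed v_esc = √(2μ/r) = √2 × v_c = 326.2 m/s.
Δv = v_esc − v_c = 95.54 m/s.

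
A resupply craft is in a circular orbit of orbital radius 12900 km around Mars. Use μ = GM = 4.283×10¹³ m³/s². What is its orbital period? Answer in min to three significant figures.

r = 12900 km = 1.290×10⁷ m.
Kepler's third law: T = 2π√(r³/μ) = 2π√((1.290×10⁷)³ / 4.283×10¹³).
r³/μ = 5.012×10⁷ s², so T = 2π × 7.080×10³ = 4.448×10⁴ s.
Converting: 4.448×10⁴ s ÷ 60.00 = 741.4 min.

T ≈ 741 min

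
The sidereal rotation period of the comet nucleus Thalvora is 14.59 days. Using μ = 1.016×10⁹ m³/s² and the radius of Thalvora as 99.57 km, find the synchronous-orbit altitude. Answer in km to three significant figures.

T = 14.59 days = 1.261×10⁶ s.
A synchronous orbit has period T, so by Kepler's third law a = (μT²/4π²)^(1/3).
μT²/4π² = 1.016×10⁹ × (1.261×10⁶)² / 39.48 = 4.090×10¹⁹ m³.
a = 3.445×10⁶ m = 3445.3 km.
Altitude h = a − R = 3445.3 − 99.57 = 3345.7 km.

h_sync ≈ 3350 km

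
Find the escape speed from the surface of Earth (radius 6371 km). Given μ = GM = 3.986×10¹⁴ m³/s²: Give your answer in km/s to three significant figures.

v_esc ≈ 11.2 km/s

r = R = 6.371×10⁶ m.
Escape speed v_esc = √(2μ/r) = √(2 × 3.986×10¹⁴ / 6.371×10⁶) = √(1.251×10⁸) = 11190 m/s.
= 11.19 km/s.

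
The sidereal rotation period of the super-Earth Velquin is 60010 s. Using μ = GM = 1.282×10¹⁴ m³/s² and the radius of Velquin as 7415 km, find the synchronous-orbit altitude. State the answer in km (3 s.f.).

A synchronous orbit has period T, so by Kepler's third law a = (μT²/4π²)^(1/3).
μT²/4π² = 1.282×10¹⁴ × (6.001×10⁴)² / 39.48 = 1.169×10²² m³.
a = 2.270×10⁷ m = 22698 km.
Altitude h = a − R = 22698 − 7415 = 15283 km.

h_sync ≈ 15300 km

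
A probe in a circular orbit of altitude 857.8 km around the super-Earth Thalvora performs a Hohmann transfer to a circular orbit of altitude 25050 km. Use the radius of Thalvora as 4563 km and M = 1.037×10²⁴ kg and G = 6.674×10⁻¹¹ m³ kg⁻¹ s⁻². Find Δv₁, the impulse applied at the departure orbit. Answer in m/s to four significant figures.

μ = GM = 6.674×10⁻¹¹ × 1.037×10²⁴ = 6.921×10¹³ m³/s².
r₁ = 4563 + 857.8 = 5420.8 km = 5.4208×10⁶ m.
r₂ = 4563 + 25050 = 29613 km = 2.9613×10⁷ m.
Transfer ellipse a_t = (r₁ + r₂)/2 = 1.752×10⁷ m.
At r₁: circular v_c1 = √(μ/r₁) = 3573 m/s; transfer-periapsis v_p = √[μ(2/r₁ − 1/a_t)] = 4646 m/s.
Δv₁ = v_p − v_c1 = 1073 m/s.

Δv ≈ 1073 m/s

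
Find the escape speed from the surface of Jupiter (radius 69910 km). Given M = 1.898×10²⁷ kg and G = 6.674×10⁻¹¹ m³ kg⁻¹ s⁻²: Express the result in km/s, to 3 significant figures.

v_esc ≈ 60.2 km/s

μ = GM = 6.674×10⁻¹¹ × 1.898×10²⁷ = 1.267×10¹⁷ m³/s².
r = R = 6.991×10⁷ m.
Escape speed v_esc = √(2μ/r) = √(2 × 1.267×10¹⁷ / 6.991×10⁷) = √(3.624×10⁹) = 60200 m/s.
= 60.20 km/s.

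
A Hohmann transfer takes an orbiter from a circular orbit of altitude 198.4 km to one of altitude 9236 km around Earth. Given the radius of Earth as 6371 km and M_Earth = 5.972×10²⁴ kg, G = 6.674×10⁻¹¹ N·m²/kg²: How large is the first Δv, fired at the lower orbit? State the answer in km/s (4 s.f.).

Δv ≈ 1.452 km/s

μ = GM = 6.674×10⁻¹¹ × 5.972×10²⁴ = 3.986×10¹⁴ m³/s².
r₁ = 6371 + 198.4 = 6569.4 km = 6.5694×10⁶ m.
r₂ = 6371 + 9236 = 15607 km = 1.5607×10⁷ m.
Transfer ellipse a_t = (r₁ + r₂)/2 = 1.109×10⁷ m.
At r₁: circular v_c1 = √(μ/r₁) = 7789 m/s; transfer-perigee v_p = √[μ(2/r₁ − 1/a_t)] = 9241 m/s.
Δv₁ = v_p − v_c1 = 1452 m/s.
= 1.452 km/s.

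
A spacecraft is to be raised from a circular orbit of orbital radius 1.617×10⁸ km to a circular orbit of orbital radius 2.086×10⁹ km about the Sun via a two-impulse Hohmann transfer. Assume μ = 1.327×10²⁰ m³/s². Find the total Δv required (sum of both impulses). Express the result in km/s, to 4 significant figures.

Δv_total ≈ 15.33 km/s

r₁ = 1.617×10⁸ km = 1.617×10¹¹ m.
r₂ = 2.086×10⁹ km = 2.086×10¹² m.
Transfer ellipse a_t = (r₁ + r₂)/2 = 1.124×10¹² m.
At r₁: circular v_c1 = √(μ/r₁) = 28650 m/s; transfer-perihelion v_p = √[μ(2/r₁ − 1/a_t)] = 39030 m/s.
Δv₁ = v_p − v_c1 = 10380 m/s.
At r₂: circular v_c2 = √(μ/r₂) = 7976 m/s; transfer-aphelion v_a = √[μ(2/r₂ − 1/a_t)] = 3025 m/s.
Δv₂ = v_c2 − v_a = 4950 m/s.
Total Δv = Δv₁ + Δv₂ = 15330 m/s = 15.33 km/s.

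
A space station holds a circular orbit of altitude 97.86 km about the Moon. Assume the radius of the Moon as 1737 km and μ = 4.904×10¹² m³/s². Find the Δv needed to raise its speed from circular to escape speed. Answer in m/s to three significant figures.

Δv ≈ 677 m/s

r = 1737 + 97.86 = 1834.9 km = 1.8349×10⁶ m.
Circular speed v_c = √(μ/r) = 1635 m/s.
Escape speed v_esc = √(2μ/r) = √2 × v_c = 2312 m/s.
Δv = v_esc − v_c = 677.2 m/s.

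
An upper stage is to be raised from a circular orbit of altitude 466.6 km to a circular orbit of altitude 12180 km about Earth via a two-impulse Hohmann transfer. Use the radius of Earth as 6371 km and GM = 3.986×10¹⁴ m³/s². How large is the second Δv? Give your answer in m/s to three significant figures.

Δv ≈ 1230 m/s

r₁ = 6371 + 466.6 = 6837.6 km = 6.8376×10⁶ m.
r₂ = 6371 + 12180 = 18551 km = 1.8551×10⁷ m.
Transfer ellipse a_t = (r₁ + r₂)/2 = 1.269×10⁷ m.
At r₁: circular v_c1 = √(μ/r₁) = 7635 m/s; transfer-perigee v_p = √[μ(2/r₁ − 1/a_t)] = 9230 m/s.
At r₂: circular v_c2 = √(μ/r₂) = 4635 m/s; transfer-apogee v_a = √[μ(2/r₂ − 1/a_t)] = 3402 m/s.
Δv₂ = v_c2 − v_a = 1233 m/s.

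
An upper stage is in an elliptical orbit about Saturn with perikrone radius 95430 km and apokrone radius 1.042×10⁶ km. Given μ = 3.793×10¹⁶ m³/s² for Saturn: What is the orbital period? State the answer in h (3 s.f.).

T ≈ 122 h

Semi-major axis a = (r_p + r_a)/2 = (95430 + 1.0420×10⁶)/2 = 5.6872×10⁵ km = 5.687×10⁸ m.
By Kepler's third law T = 2π√(a³/μ) = 2π × 6.964×10⁴ = 4.376×10⁵ s.
= 121.5 h.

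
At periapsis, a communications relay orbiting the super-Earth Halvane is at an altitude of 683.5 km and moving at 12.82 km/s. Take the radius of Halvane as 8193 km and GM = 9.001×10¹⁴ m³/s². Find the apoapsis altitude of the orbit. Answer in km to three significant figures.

apoapsis altitude ≈ 29700 km

r_p = 8193 + 683.5 = 8876.5 km = 8.876×10⁶ m.
Specific energy ε = v²/2 − μ/r = -1.923×10⁷ J/kg, so a = −μ/(2ε) = 2.341×10⁷ m.
The apsides satisfy r_p + r_a = 2a, so the apoapsis radius is 2a − r_p = 3.794×10⁷ m = 37939 km.
Apoapsis altitude = 37939 − 8193 = 29746 km.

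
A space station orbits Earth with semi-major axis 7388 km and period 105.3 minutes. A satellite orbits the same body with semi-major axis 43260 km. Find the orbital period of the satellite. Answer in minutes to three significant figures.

Kepler's third law: T² ∝ a³, so T₂ = T₁ (a₂/a₁)^(3/2).
a₂/a₁ = 5.855, (a₂/a₁)^(3/2) = 14.17.
T₂ = 105.3 × 14.17 = 1492 minutes.

T₂ ≈ 1490 minutes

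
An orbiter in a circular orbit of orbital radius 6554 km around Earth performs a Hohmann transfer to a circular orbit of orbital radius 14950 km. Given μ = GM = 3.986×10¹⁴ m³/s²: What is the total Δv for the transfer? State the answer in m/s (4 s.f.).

Δv_total ≈ 2529 m/s

r₁ = 6554 km = 6.554×10⁶ m.
r₂ = 14950 km = 1.495×10⁷ m.
Transfer ellipse a_t = (r₁ + r₂)/2 = 1.075×10⁷ m.
At r₁: circular v_c1 = √(μ/r₁) = 7799 m/s; transfer-perigee v_p = √[μ(2/r₁ − 1/a_t)] = 9196 m/s.
Δv₁ = v_p − v_c1 = 1397 m/s.
At r₂: circular v_c2 = √(μ/r₂) = 5164 m/s; transfer-apogee v_a = √[μ(2/r₂ − 1/a_t)] = 4031 m/s.
Δv₂ = v_c2 − v_a = 1132 m/s.
Total Δv = Δv₁ + Δv₂ = 2529 m/s.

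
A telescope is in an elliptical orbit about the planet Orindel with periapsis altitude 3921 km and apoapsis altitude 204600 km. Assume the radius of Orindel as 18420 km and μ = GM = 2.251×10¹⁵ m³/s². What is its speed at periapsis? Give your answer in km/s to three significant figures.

v ≈ 13.5 km/s

r_p = 18420 + 3921 = 22341 km = 2.2341×10⁷ m.
r_a = 18420 + 204600 = 223020 km = 2.2302×10⁸ m.
Semi-major axis a = (r_p + r_a)/2 = 1.2268×10⁵ km = 1.227×10⁸ m.
Vis-viva: v² = μ(2/r − 1/a) = 2.251×10¹⁵ × (8.952×10⁻⁸ − 8.151×10⁻⁹) = 1.832×10⁸ m²/s².
v = 13530 m/s = 13.53 km/s.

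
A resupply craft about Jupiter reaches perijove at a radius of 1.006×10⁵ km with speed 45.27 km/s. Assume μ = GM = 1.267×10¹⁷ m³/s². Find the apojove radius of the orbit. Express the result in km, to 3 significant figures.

apojove radius ≈ 4.39×10⁵ km

r_p = 1.006×10⁸ m.
Specific energy ε = v²/2 − μ/r = -2.348×10⁸ J/kg, so a = −μ/(2ε) = 2.699×10⁸ m.
The apsides satisfy r_p + r_a = 2a, so the apojove radius is 2a − r_p = 4.391×10⁸ m = 4.3911×10⁵ km.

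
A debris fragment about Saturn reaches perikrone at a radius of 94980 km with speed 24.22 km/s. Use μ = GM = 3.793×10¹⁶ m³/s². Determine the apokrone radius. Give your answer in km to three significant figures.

r_p = 9.498×10⁷ m.
Specific energy ε = v²/2 − μ/r = -1.060×10⁸ J/kg, so a = −μ/(2ε) = 1.788×10⁸ m.
The apsides satisfy r_p + r_a = 2a, so the apokrone radius is 2a − r_p = 2.627×10⁸ m = 2.6270×10⁵ km.

apokrone radius ≈ 2.63×10⁵ km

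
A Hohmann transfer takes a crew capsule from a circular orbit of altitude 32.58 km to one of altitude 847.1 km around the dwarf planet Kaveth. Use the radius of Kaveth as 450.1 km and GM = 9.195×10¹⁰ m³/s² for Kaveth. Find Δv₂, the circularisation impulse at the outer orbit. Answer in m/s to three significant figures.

Δv ≈ 70.2 m/s

r₁ = 450.1 + 32.58 = 482.68 km = 4.8268×10⁵ m.
r₂ = 450.1 + 847.1 = 1297.2 km = 1.2972×10⁶ m.
Transfer ellipse a_t = (r₁ + r₂)/2 = 8.899×10⁵ m.
At r₁: circular v_c1 = √(μ/r₁) = 436.5 m/s; transfer-periapsis v_p = √[μ(2/r₁ − 1/a_t)] = 526.9 m/s.
At r₂: circular v_c2 = √(μ/r₂) = 266.2 m/s; transfer-apoapsis v_a = √[μ(2/r₂ − 1/a_t)] = 196.1 m/s.
Δv₂ = v_c2 − v_a = 70.16 m/s.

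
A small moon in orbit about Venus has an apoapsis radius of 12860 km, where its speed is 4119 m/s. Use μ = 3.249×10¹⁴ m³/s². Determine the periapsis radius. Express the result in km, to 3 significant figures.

periapsis radius ≈ 6500 km

r_a = 1.286×10⁷ m.
Specific energy ε = v²/2 − μ/r = -1.678×10⁷ J/kg, so a = −μ/(2ε) = 9.680×10⁶ m.
The apsides satisfy r_p + r_a = 2a, so the periapsis radius is 2a − r_a = 6.501×10⁶ m = 6500.8 km.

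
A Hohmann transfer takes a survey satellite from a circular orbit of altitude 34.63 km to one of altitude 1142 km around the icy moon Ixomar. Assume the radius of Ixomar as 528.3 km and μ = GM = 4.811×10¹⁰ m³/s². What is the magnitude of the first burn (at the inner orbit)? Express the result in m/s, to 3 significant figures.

Δv ≈ 65.2 m/s

r₁ = 528.3 + 34.63 = 562.93 km = 5.6293×10⁵ m.
r₂ = 528.3 + 1142 = 1670.3 km = 1.6703×10⁶ m.
Transfer ellipse a_t = (r₁ + r₂)/2 = 1.117×10⁶ m.
At r₁: circular v_c1 = √(μ/r₁) = 292.3 m/s; transfer-periapsis v_p = √[μ(2/r₁ − 1/a_t)] = 357.5 m/s.
Δv₁ = v_p − v_c1 = 65.21 m/s.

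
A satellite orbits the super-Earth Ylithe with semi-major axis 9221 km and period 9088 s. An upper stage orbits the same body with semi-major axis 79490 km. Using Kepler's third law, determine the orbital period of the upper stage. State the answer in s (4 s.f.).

Kepler's third law: T² ∝ a³, so T₂ = T₁ (a₂/a₁)^(3/2).
a₂/a₁ = 8.621, (a₂/a₁)^(3/2) = 25.31.
T₂ = 9088 × 25.31 = 2.300×10⁵ s.

T₂ ≈ 2.300×10⁵ s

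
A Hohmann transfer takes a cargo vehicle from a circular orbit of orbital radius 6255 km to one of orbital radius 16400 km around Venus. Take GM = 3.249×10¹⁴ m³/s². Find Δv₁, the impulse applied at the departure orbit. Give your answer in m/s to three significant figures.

Δv ≈ 1460 m/s

r₁ = 6255 km = 6.255×10⁶ m.
r₂ = 16400 km = 1.640×10⁷ m.
Transfer ellipse a_t = (r₁ + r₂)/2 = 1.133×10⁷ m.
At r₁: circular v_c1 = √(μ/r₁) = 7207 m/s; transfer-periapsis v_p = √[μ(2/r₁ − 1/a_t)] = 8672 m/s.
Δv₁ = v_p − v_c1 = 1465 m/s.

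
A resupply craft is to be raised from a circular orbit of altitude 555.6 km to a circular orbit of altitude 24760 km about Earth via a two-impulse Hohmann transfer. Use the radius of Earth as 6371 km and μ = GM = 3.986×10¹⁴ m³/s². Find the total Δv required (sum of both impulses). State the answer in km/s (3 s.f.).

Δv_total ≈ 3.54 km/s

r₁ = 6371 + 555.6 = 6926.6 km = 6.9266×10⁶ m.
r₂ = 6371 + 24760 = 31131 km = 3.1131×10⁷ m.
Transfer ellipse a_t = (r₁ + r₂)/2 = 1.903×10⁷ m.
At r₁: circular v_c1 = √(μ/r₁) = 7586 m/s; transfer-perigee v_p = √[μ(2/r₁ − 1/a_t)] = 9703 m/s.
Δv₁ = v_p − v_c1 = 2117 m/s.
At r₂: circular v_c2 = √(μ/r₂) = 3578 m/s; transfer-apogee v_a = √[μ(2/r₂ − 1/a_t)] = 2159 m/s.
Δv₂ = v_c2 − v_a = 1419 m/s.
Total Δv = Δv₁ + Δv₂ = 3536 m/s = 3.536 km/s.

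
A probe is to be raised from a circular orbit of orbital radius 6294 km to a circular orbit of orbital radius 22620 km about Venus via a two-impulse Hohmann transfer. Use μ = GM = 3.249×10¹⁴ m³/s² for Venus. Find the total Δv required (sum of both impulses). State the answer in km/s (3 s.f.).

Δv_total ≈ 3.09 km/s

r₁ = 6294 km = 6.294×10⁶ m.
r₂ = 22620 km = 2.262×10⁷ m.
Transfer ellipse a_t = (r₁ + r₂)/2 = 1.446×10⁷ m.
At r₁: circular v_c1 = √(μ/r₁) = 7185 m/s; transfer-periapsis v_p = √[μ(2/r₁ − 1/a_t)] = 8987 m/s.
Δv₁ = v_p − v_c1 = 1802 m/s.
At r₂: circular v_c2 = √(μ/r₂) = 3790 m/s; transfer-apoapsis v_a = √[μ(2/r₂ − 1/a_t)] = 2501 m/s.
Δv₂ = v_c2 − v_a = 1289 m/s.
Total Δv = Δv₁ + Δv₂ = 3092 m/s = 3.092 km/s.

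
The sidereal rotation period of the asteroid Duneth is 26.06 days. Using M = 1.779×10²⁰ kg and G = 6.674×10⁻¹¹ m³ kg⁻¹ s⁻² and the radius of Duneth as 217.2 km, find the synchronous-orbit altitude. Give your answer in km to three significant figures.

μ = GM = 6.674×10⁻¹¹ × 1.779×10²⁰ = 1.187×10¹⁰ m³/s².
T = 26.06 days = 2.252×10⁶ s.
A synchronous orbit has period T, so by Kepler's third law a = (μT²/4π²)^(1/3).
μT²/4π² = 1.187×10¹⁰ × (2.252×10⁶)² / 39.48 = 1.525×10²¹ m³.
a = 1.151×10⁷ m = 11510 km.
Altitude h = a − R = 11510 − 217.2 = 11292 km.

h_sync ≈ 11300 km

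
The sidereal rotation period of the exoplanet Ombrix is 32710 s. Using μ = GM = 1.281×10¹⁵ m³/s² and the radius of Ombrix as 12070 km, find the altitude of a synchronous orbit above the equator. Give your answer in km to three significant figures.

h_sync ≈ 20600 km

A synchronous orbit has period T, so by Kepler's third law a = (μT²/4π²)^(1/3).
μT²/4π² = 1.281×10¹⁵ × (3.271×10⁴)² / 39.48 = 3.472×10²² m³.
a = 3.262×10⁷ m = 32622 km.
Altitude h = a − R = 32622 − 12070 = 20552 km.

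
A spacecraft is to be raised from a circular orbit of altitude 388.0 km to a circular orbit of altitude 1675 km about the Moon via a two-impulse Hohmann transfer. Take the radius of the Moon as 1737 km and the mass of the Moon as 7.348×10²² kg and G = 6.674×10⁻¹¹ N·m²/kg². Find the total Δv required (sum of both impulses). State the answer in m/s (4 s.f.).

μ = GM = 6.674×10⁻¹¹ × 7.348×10²² = 4.904×10¹² m³/s².
r₁ = 1737 + 388.0 = 2125.0 km = 2.1250×10⁶ m.
r₂ = 1737 + 1675 = 3412.0 km = 3.4120×10⁶ m.
Transfer ellipse a_t = (r₁ + r₂)/2 = 2.768×10⁶ m.
At r₁: circular v_c1 = √(μ/r₁) = 1519 m/s; transfer-perilune v_p = √[μ(2/r₁ − 1/a_t)] = 1686 m/s.
Δv₁ = v_p − v_c1 = 167.3 m/s.
At r₂: circular v_c2 = √(μ/r₂) = 1199 m/s; transfer-apolune v_a = √[μ(2/r₂ − 1/a_t)] = 1050 m/s.
Δv₂ = v_c2 − v_a = 148.5 m/s.
Total Δv = Δv₁ + Δv₂ = 315.9 m/s.

Δv_total ≈ 315.9 m/s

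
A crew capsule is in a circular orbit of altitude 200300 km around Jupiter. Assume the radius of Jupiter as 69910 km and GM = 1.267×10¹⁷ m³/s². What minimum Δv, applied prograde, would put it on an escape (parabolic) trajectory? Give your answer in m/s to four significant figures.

Δv ≈ 8969 m/s

r = 69910 + 200300 = 270210 km = 2.7021×10⁸ m.
Circular speed v_c = √(μ/r) = 21650 m/s.
Escape speed v_esc = √(2μ/r) = √2 × v_c = 30620 m/s.
Δv = v_esc − v_c = 8969 m/s.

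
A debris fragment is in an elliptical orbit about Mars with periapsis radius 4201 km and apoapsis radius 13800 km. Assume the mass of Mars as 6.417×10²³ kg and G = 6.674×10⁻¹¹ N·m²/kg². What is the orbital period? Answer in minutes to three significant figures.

μ = GM = 6.674×10⁻¹¹ × 6.417×10²³ = 4.283×10¹³ m³/s².
Semi-major axis a = (r_p + r_a)/2 = (4201.0 + 13800)/2 = 9000.5 km = 9.000×10⁶ m.
By Kepler's third law T = 2π√(a³/μ) = 2π × 4.126×10³ = 2.593×10⁴ s.
= 432.1 minutes.

T ≈ 432 minutes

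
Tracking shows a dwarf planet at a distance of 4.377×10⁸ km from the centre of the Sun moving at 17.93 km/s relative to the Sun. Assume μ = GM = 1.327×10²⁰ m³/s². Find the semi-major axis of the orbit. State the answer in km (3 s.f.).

r = 4.377×10¹¹ m.
Specific orbital energy ε = v²/2 − μ/r = (17930)²/2 − 1.327×10²⁰/4.377×10¹¹ = -1.424×10⁸ J/kg.
Since ε = −μ/(2a), a = −μ/(2ε) = 4.658×10¹¹ m = 4.6583×10⁸ km.

a ≈ 4.66×10⁸ km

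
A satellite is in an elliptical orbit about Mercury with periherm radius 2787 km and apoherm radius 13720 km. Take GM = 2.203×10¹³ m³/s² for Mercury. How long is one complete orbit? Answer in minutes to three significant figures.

T ≈ 529 minutes

Semi-major axis a = (r_p + r_a)/2 = (2787.0 + 13720)/2 = 8253.5 km = 8.254×10⁶ m.
By Kepler's third law T = 2π√(a³/μ) = 2π × 5.052×10³ = 3.174×10⁴ s.
= 529.0 minutes.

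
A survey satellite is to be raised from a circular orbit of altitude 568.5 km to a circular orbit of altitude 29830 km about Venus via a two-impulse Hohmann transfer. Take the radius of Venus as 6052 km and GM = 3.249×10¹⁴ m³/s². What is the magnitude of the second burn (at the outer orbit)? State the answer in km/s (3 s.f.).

Δv ≈ 1.33 km/s

r₁ = 6052 + 568.5 = 6620.5 km = 6.6205×10⁶ m.
r₂ = 6052 + 29830 = 35882 km = 3.5882×10⁷ m.
Transfer ellipse a_t = (r₁ + r₂)/2 = 2.125×10⁷ m.
At r₁: circular v_c1 = √(μ/r₁) = 7005 m/s; transfer-periapsis v_p = √[μ(2/r₁ − 1/a_t)] = 9103 m/s.
At r₂: circular v_c2 = √(μ/r₂) = 3009 m/s; transfer-apoapsis v_a = √[μ(2/r₂ − 1/a_t)] = 1680 m/s.
Δv₂ = v_c2 − v_a = 1330 m/s.
= 1.330 km/s.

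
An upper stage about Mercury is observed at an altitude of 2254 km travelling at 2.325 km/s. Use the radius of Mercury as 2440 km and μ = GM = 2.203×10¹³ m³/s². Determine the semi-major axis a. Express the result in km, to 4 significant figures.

a ≈ 5534 km

r = 2440 + 2254 = 4694.0 km = 4.694×10⁶ m.
Specific orbital energy ε = v²/2 − μ/r = (2325)²/2 − 2.203×10¹³/4.694×10⁶ = -1.990×10⁶ J/kg.
Since ε = −μ/(2a), a = −μ/(2ε) = 5.534×10⁶ m = 5534.0 km.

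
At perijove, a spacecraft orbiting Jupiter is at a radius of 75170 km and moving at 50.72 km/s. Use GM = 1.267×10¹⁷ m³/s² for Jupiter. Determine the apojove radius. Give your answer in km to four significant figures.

apojove radius ≈ 2.422×10⁵ km

r_p = 7.517×10⁷ m.
Specific energy ε = v²/2 − μ/r = -3.993×10⁸ J/kg, so a = −μ/(2ε) = 1.587×10⁸ m.
The apsides satisfy r_p + r_a = 2a, so the apojove radius is 2a − r_p = 2.422×10⁸ m = 2.4217×10⁵ km.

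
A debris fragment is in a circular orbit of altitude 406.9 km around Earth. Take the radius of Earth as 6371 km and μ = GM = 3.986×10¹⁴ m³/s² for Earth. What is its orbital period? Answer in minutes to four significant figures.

r = 6371 + 406.9 = 6777.9 km = 6.7779×10⁶ m.
Kepler's third law: T = 2π√(r³/μ) = 2π√((6.778×10⁶)³ / 3.986×10¹⁴).
r³/μ = 7.812×10⁵ s², so T = 2π × 8.838×10² = 5.553×10³ s.
Converting: 5.553×10³ s ÷ 60.00 = 92.56 minutes.

T ≈ 92.56 minutes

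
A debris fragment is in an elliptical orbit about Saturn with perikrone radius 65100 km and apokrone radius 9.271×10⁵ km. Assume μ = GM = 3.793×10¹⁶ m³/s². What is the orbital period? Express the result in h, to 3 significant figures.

T ≈ 99.0 h

Semi-major axis a = (r_p + r_a)/2 = (65100 + 9.2710×10⁵)/2 = 4.9610×10⁵ km = 4.961×10⁸ m.
By Kepler's third law T = 2π√(a³/μ) = 2π × 5.674×10⁴ = 3.565×10⁵ s.
= 99.02 h.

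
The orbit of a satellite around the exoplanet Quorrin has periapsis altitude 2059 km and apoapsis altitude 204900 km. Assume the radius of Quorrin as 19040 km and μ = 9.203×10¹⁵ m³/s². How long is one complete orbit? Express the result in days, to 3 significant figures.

T ≈ 1.03 days

r_p = 19040 + 2059 = 21099 km = 2.1099×10⁷ m.
r_a = 19040 + 204900 = 223940 km = 2.2394×10⁸ m.
Semi-major axis a = (r_p + r_a)/2 = (21099 + 2.2394×10⁵)/2 = 1.2252×10⁵ km = 1.225×10⁸ m.
By Kepler's third law T = 2π√(a³/μ) = 2π × 1.414×10⁴ = 8.882×10⁴ s.
= 1.028 days.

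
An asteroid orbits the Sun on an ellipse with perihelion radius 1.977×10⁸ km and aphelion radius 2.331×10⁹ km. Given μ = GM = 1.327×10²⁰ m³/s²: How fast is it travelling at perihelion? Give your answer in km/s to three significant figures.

v ≈ 35.2 km/s

Semi-major axis a = (r_p + r_a)/2 = 1.2644×10⁹ km = 1.264×10¹² m.
Vis-viva: v² = μ(2/r − 1/a) = 1.327×10²⁰ × (1.012×10⁻¹¹ − 7.909×10⁻¹³) = 1.237×10⁹ m²/s².
v = 35180 m/s = 35.18 km/s.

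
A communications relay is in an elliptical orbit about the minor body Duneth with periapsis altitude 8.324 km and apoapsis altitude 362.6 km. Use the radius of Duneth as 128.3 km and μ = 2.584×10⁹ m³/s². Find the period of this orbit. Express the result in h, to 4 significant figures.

r_p = 128.3 + 8.324 = 136.62 km = 1.3662×10⁵ m.
r_a = 128.3 + 362.6 = 490.90 km = 4.9090×10⁵ m.
Semi-major axis a = (r_p + r_a)/2 = (136.62 + 490.90)/2 = 313.76 km = 3.138×10⁵ m.
By Kepler's third law T = 2π√(a³/μ) = 2π × 3.457×10³ = 2.172×10⁴ s.
= 6.034 h.

T ≈ 6.034 h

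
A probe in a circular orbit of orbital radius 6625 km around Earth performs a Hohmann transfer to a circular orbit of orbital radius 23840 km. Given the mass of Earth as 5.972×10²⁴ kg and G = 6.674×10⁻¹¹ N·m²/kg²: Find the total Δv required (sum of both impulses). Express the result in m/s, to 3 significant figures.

Δv_total ≈ 3340 m/s

μ = GM = 6.674×10⁻¹¹ × 5.972×10²⁴ = 3.986×10¹⁴ m³/s².
r₁ = 6625 km = 6.625×10⁶ m.
r₂ = 23840 km = 2.384×10⁷ m.
Transfer ellipse a_t = (r₁ + r₂)/2 = 1.523×10⁷ m.
At r₁: circular v_c1 = √(μ/r₁) = 7756 m/s; transfer-perigee v_p = √[μ(2/r₁ − 1/a_t)] = 9703 m/s.
Δv₁ = v_p − v_c1 = 1947 m/s.
At r₂: circular v_c2 = √(μ/r₂) = 4089 m/s; transfer-apogee v_a = √[μ(2/r₂ − 1/a_t)] = 2697 m/s.
Δv₂ = v_c2 − v_a = 1392 m/s.
Total Δv = Δv₁ + Δv₂ = 3339 m/s.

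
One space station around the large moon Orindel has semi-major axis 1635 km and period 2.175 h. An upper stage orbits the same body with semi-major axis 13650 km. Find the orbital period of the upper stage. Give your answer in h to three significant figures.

Kepler's third law: T² ∝ a³, so T₂ = T₁ (a₂/a₁)^(3/2).
a₂/a₁ = 8.349, (a₂/a₁)^(3/2) = 24.12.
T₂ = 2.175 × 24.12 = 52.47 h.

T₂ ≈ 52.5 h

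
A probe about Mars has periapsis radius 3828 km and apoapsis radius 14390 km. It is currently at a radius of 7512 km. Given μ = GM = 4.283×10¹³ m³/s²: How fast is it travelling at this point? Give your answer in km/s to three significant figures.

Semi-major axis a = (r_p + r_a)/2 = 9109.0 km = 9.109×10⁶ m.
Vis-viva: v² = μ(2/r − 1/a) = 4.283×10¹³ × (2.662×10⁻⁷ − 1.098×10⁻⁷) = 6.701×10⁶ m²/s².
v = 2589 m/s = 2.589 km/s.

v ≈ 2.59 km/s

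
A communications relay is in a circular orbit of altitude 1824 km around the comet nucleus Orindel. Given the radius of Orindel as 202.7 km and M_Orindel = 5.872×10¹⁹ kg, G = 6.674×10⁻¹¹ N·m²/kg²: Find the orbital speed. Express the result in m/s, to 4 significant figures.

μ = GM = 6.674×10⁻¹¹ × 5.872×10¹⁹ = 3.919×10⁹ m³/s².
r = 202.7 + 1824 = 2026.7 km = 2.0267×10⁶ m.
For a circular orbit v = √(μ/r) = √(3.919×10⁹ / 2.027×10⁶) = √(1.934×10³) = 43.97 m/s.

v ≈ 43.97 m/s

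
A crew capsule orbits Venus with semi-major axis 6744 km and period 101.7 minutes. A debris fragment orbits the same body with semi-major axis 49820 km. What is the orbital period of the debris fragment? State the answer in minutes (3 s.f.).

Kepler's third law: T² ∝ a³, so T₂ = T₁ (a₂/a₁)^(3/2).
a₂/a₁ = 7.387, (a₂/a₁)^(3/2) = 20.08.
T₂ = 101.7 × 20.08 = 2042 minutes.

T₂ ≈ 2040 minutes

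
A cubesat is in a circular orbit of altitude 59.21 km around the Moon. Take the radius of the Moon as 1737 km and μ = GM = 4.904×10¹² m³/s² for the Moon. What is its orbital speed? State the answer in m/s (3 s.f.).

v ≈ 1650 m/s

r = 1737 + 59.21 = 1796.2 km = 1.7962×10⁶ m.
For a circular orbit v = √(μ/r) = √(4.904×10¹² / 1.796×10⁶) = √(2.730×10⁶) = 1652 m/s.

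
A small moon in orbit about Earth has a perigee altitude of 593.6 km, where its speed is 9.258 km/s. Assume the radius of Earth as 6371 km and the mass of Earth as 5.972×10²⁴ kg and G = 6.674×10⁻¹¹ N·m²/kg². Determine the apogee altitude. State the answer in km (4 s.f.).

μ = GM = 6.674×10⁻¹¹ × 5.972×10²⁴ = 3.986×10¹⁴ m³/s².
r_p = 6371 + 593.6 = 6964.6 km = 6.965×10⁶ m.
Specific energy ε = v²/2 − μ/r = -1.437×10⁷ J/kg, so a = −μ/(2ε) = 1.387×10⁷ m.
The apsides satisfy r_p + r_a = 2a, so the apogee radius is 2a − r_p = 2.077×10⁷ m = 20766 km.
Apogee altitude = 20766 − 6371 = 14395 km.

apogee altitude ≈ 14400 km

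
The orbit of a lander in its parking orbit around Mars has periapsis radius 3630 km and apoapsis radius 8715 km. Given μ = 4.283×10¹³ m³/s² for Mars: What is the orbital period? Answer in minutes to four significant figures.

T ≈ 245.4 minutes

Semi-major axis a = (r_p + r_a)/2 = (3630.0 + 8715.0)/2 = 6172.5 km = 6.172×10⁶ m.
By Kepler's third law T = 2π√(a³/μ) = 2π × 2.343×10³ = 1.472×10⁴ s.
= 245.4 minutes.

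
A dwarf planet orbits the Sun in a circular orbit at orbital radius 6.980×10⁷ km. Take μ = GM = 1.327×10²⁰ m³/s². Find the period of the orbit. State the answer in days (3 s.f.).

r = 6.980×10⁷ km = 6.980×10¹⁰ m.
Kepler's third law: T = 2π√(r³/μ) = 2π√((6.980×10¹⁰)³ / 1.327×10²⁰).
r³/μ = 2.563×10¹² s², so T = 2π × 1.601×10⁶ = 1.006×10⁷ s.
Converting: 1.006×10⁷ s ÷ 86400 = 116.4 days.

T ≈ 116 days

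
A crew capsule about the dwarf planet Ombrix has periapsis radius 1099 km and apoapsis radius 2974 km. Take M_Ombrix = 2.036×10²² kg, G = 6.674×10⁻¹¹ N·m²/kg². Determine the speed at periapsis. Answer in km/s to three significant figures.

μ = GM = 6.674×10⁻¹¹ × 2.036×10²² = 1.359×10¹² m³/s².
Semi-major axis a = (r_p + r_a)/2 = 2036.5 km = 2.036×10⁶ m.
Vis-viva: v² = μ(2/r − 1/a) = 1.359×10¹² × (1.820×10⁻⁶ − 4.910×10⁻⁷) = 1.806×10⁶ m²/s².
v = 1344 m/s = 1.344 km/s.

v ≈ 1.34 km/s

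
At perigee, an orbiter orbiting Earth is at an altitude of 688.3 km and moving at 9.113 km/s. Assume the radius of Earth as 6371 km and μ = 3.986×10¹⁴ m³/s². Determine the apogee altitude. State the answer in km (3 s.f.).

apogee altitude ≈ 13200 km

r_p = 6371 + 688.3 = 7059.3 km = 7.059×10⁶ m.
Specific energy ε = v²/2 − μ/r = -1.494×10⁷ J/kg, so a = −μ/(2ε) = 1.334×10⁷ m.
The apsides satisfy r_p + r_a = 2a, so the apogee radius is 2a − r_p = 1.962×10⁷ m = 19619 km.
Apogee altitude = 19619 − 6371 = 13248 km.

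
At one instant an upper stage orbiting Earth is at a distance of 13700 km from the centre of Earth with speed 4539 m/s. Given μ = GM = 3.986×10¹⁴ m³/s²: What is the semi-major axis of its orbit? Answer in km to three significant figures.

a ≈ 10600 km

r = 1.370×10⁷ m.
Vis-viva rearranged: 1/a = 2/r − v²/μ = 1.460×10⁻⁷ − 5.169×10⁻⁸ = 9.430×10⁻⁸ m⁻¹.
a = 1.060×10⁷ m = 10605 km.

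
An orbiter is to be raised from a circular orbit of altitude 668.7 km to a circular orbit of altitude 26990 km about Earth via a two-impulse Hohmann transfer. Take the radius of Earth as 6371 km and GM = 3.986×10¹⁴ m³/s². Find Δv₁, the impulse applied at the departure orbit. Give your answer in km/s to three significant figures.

Δv ≈ 2.15 km/s

r₁ = 6371 + 668.7 = 7039.7 km = 7.0397×10⁶ m.
r₂ = 6371 + 26990 = 33361 km = 3.3361×10⁷ m.
Transfer ellipse a_t = (r₁ + r₂)/2 = 2.020×10⁷ m.
At r₁: circular v_c1 = √(μ/r₁) = 7525 m/s; transfer-perigee v_p = √[μ(2/r₁ − 1/a_t)] = 9670 m/s.
Δv₁ = v_p − v_c1 = 2145 m/s.
= 2.145 km/s.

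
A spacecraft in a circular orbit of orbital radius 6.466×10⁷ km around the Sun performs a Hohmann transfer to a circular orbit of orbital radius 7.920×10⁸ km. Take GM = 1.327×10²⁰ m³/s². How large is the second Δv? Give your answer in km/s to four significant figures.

r₁ = 6.466×10⁷ km = 6.466×10¹⁰ m.
r₂ = 7.920×10⁸ km = 7.920×10¹¹ m.
Transfer ellipse a_t = (r₁ + r₂)/2 = 4.283×10¹¹ m.
At r₁: circular v_c1 = √(μ/r₁) = 45300 m/s; transfer-perihelion v_p = √[μ(2/r₁ − 1/a_t)] = 61600 m/s.
At r₂: circular v_c2 = √(μ/r₂) = 12940 m/s; transfer-aphelion v_a = √[μ(2/r₂ − 1/a_t)] = 5029 m/s.
Δv₂ = v_c2 − v_a = 7915 m/s.
= 7.915 km/s.

Δv ≈ 7.915 km/s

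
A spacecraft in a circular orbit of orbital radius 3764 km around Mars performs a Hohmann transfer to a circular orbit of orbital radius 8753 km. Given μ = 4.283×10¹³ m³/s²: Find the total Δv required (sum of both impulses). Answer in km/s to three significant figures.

r₁ = 3764 km = 3.764×10⁶ m.
r₂ = 8753 km = 8.753×10⁶ m.
Transfer ellipse a_t = (r₁ + r₂)/2 = 6.258×10⁶ m.
At r₁: circular v_c1 = √(μ/r₁) = 3373 m/s; transfer-periapsis v_p = √[μ(2/r₁ − 1/a_t)] = 3989 m/s.
Δv₁ = v_p − v_c1 = 616.0 m/s.
At r₂: circular v_c2 = √(μ/r₂) = 2212 m/s; transfer-apoapsis v_a = √[μ(2/r₂ − 1/a_t)] = 1715 m/s.
Δv₂ = v_c2 − v_a = 496.6 m/s.
Total Δv = Δv₁ + Δv₂ = 1113 m/s = 1.113 km/s.

Δv_total ≈ 1.11 km/s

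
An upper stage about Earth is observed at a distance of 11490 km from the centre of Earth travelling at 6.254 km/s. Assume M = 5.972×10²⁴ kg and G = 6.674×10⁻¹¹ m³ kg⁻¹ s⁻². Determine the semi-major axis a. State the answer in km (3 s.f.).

a ≈ 13200 km

μ = GM = 6.674×10⁻¹¹ × 5.972×10²⁴ = 3.986×10¹⁴ m³/s².
r = 1.149×10⁷ m.
Vis-viva rearranged: 1/a = 2/r − v²/μ = 1.741×10⁻⁷ − 9.813×10⁻⁸ = 7.593×10⁻⁸ m⁻¹.
a = 1.317×10⁷ m = 13170 km.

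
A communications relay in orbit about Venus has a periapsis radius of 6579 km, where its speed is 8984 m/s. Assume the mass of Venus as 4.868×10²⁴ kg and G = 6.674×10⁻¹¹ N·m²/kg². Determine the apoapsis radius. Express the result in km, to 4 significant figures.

μ = GM = 6.674×10⁻¹¹ × 4.868×10²⁴ = 3.249×10¹⁴ m³/s².
r_p = 6.579×10⁶ m.
Specific energy ε = v²/2 − μ/r = -9.027×10⁶ J/kg, so a = −μ/(2ε) = 1.800×10⁷ m.
The apsides satisfy r_p + r_a = 2a, so the apoapsis radius is 2a − r_p = 2.941×10⁷ m = 29413 km.

apoapsis radius ≈ 29410 km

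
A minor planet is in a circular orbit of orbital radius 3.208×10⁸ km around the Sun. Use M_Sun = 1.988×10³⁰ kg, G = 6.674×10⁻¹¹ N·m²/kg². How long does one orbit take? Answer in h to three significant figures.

μ = GM = 6.674×10⁻¹¹ × 1.988×10³⁰ = 1.327×10²⁰ m³/s².
r = 3.208×10⁸ km = 3.208×10¹¹ m.
Kepler's third law: T = 2π√(r³/μ) = 2π√((3.208×10¹¹)³ / 1.327×10²⁰).
r³/μ = 2.488×10¹⁴ s², so T = 2π × 1.577×10⁷ = 9.911×10⁷ s.
Converting: 9.911×10⁷ s ÷ 3600 = 27530 h.

T ≈ 27500 h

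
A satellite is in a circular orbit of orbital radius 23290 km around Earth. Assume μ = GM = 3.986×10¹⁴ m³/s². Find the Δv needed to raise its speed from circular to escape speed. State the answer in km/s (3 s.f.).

r = 23290 km = 2.329×10⁷ m.
Circular speed v_c = √(μ/r) = 4137 m/s.
Escape speed v_esc = √(2μ/r) = √2 × v_c = 5851 m/s.
Δv = v_esc − v_c = 1714 m/s = 1.714 km/s.

Δv ≈ 1.71 km/s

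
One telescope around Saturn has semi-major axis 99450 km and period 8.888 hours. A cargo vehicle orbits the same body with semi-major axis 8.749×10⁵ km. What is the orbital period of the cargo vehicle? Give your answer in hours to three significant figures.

T₂ ≈ 232 hours

Kepler's third law: T² ∝ a³, so T₂ = T₁ (a₂/a₁)^(3/2).
a₂/a₁ = 8.797, (a₂/a₁)^(3/2) = 26.09.
T₂ = 8.888 × 26.09 = 231.9 hours.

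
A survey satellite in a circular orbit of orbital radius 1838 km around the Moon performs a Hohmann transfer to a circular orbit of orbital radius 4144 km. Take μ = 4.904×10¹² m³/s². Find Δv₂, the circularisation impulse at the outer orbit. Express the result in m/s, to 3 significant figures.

r₁ = 1838 km = 1.838×10⁶ m.
r₂ = 4144 km = 4.144×10⁶ m.
Transfer ellipse a_t = (r₁ + r₂)/2 = 2.991×10⁶ m.
At r₁: circular v_c1 = √(μ/r₁) = 1633 m/s; transfer-perilune v_p = √[μ(2/r₁ − 1/a_t)] = 1923 m/s.
At r₂: circular v_c2 = √(μ/r₂) = 1088 m/s; transfer-apolune v_a = √[μ(2/r₂ − 1/a_t)] = 852.8 m/s.
Δv₂ = v_c2 − v_a = 235.1 m/s.

Δv ≈ 235 m/s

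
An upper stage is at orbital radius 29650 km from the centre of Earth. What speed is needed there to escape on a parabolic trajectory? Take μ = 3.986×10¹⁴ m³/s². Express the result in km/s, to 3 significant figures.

r = 29650 km = 2.965×10⁷ m.
Escape speed v_esc = √(2μ/r) = √(2 × 3.986×10¹⁴ / 2.965×10⁷) = √(2.689×10⁷) = 5185 m/s.
= 5.185 km/s.

v_esc ≈ 5.19 km/s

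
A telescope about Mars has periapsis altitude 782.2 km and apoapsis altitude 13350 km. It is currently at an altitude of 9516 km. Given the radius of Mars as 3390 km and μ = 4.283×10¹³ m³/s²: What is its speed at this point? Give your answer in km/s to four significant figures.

v ≈ 1.594 km/s

r_p = 3390 + 782.2 = 4172.2 km = 4.1722×10⁶ m.
r_a = 3390 + 13350 = 16740 km = 1.6740×10⁷ m.
r = 3390 + 9516 = 12906 km = 1.291×10⁷ m.
Semi-major axis a = (r_p + r_a)/2 = 10456 km = 1.046×10⁷ m.
Vis-viva: v² = μ(2/r − 1/a) = 4.283×10¹³ × (1.550×10⁻⁷ − 9.564×10⁻⁸) = 2.541×10⁶ m²/s².
v = 1594 m/s = 1.594 km/s.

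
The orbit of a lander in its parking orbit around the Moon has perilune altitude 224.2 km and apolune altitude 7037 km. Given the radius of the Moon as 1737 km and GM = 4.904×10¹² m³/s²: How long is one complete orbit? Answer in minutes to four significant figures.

r_p = 1737 + 224.2 = 1961.2 km = 1.9612×10⁶ m.
r_a = 1737 + 7037 = 8774.0 km = 8.7740×10⁶ m.
Semi-major axis a = (r_p + r_a)/2 = (1961.2 + 8774.0)/2 = 5367.6 km = 5.368×10⁶ m.
By Kepler's third law T = 2π√(a³/μ) = 2π × 5.616×10³ = 3.528×10⁴ s.
= 588.1 minutes.

T ≈ 588.1 minutes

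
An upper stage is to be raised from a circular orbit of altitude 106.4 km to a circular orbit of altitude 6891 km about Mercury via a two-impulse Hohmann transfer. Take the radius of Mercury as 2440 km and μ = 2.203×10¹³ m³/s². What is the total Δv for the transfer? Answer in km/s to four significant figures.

Δv_total ≈ 1.276 km/s

r₁ = 2440 + 106.4 = 2546.4 km = 2.5464×10⁶ m.
r₂ = 2440 + 6891 = 9331.0 km = 9.3310×10⁶ m.
Transfer ellipse a_t = (r₁ + r₂)/2 = 5.939×10⁶ m.
At r₁: circular v_c1 = √(μ/r₁) = 2941 m/s; transfer-periherm v_p = √[μ(2/r₁ − 1/a_t)] = 3687 m/s.
Δv₁ = v_p − v_c1 = 745.6 m/s.
At r₂: circular v_c2 = √(μ/r₂) = 1537 m/s; transfer-apoherm v_a = √[μ(2/r₂ − 1/a_t)] = 1006 m/s.
Δv₂ = v_c2 − v_a = 530.4 m/s.
Total Δv = Δv₁ + Δv₂ = 1276 m/s = 1.276 km/s.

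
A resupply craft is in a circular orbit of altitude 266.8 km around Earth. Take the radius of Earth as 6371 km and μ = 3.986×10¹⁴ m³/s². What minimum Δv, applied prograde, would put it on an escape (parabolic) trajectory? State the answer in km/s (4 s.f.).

r = 6371 + 266.8 = 6637.8 km = 6.6378×10⁶ m.
Circular speed v_c = √(μ/r) = 7749 m/s.
Escape speed v_esc = √(2μ/r) = √2 × v_c = 10960 m/s.
Δv = v_esc − v_c = 3210 m/s = 3.210 km/s.

Δv ≈ 3.210 km/s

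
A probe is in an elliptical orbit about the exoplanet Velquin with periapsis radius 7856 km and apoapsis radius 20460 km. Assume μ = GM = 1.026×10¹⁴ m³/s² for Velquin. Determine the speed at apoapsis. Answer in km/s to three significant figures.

v ≈ 1.67 km/s

Semi-major axis a = (r_p + r_a)/2 = 14158 km = 1.416×10⁷ m.
Vis-viva: v² = μ(2/r − 1/a) = 1.026×10¹⁴ × (9.775×10⁻⁸ − 7.063×10⁻⁸) = 2.783×10⁶ m²/s².
v = 1668 m/s = 1.668 km/s.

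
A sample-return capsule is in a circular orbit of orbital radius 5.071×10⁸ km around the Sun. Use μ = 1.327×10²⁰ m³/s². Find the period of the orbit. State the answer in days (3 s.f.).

r = 5.071×10⁸ km = 5.071×10¹¹ m.
Kepler's third law: T = 2π√(r³/μ) = 2π√((5.071×10¹¹)³ / 1.327×10²⁰).
r³/μ = 9.827×10¹⁴ s², so T = 2π × 3.135×10⁷ = 1.970×10⁸ s.
Converting: 1.970×10⁸ s ÷ 86400 = 2280 days.

T ≈ 2280 days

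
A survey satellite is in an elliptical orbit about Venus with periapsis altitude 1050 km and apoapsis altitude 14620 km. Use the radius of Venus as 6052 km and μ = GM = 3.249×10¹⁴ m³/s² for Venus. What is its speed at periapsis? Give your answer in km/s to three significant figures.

v ≈ 8.25 km/s

r_p = 6052 + 1050 = 7102.0 km = 7.1020×10⁶ m.
r_a = 6052 + 14620 = 20672 km = 2.0672×10⁷ m.
Semi-major axis a = (r_p + r_a)/2 = 13887 km = 1.389×10⁷ m.
Vis-viva: v² = μ(2/r − 1/a) = 3.249×10¹⁴ × (2.816×10⁻⁷ − 7.201×10⁻⁸) = 6.810×10⁷ m²/s².
v = 8252 m/s = 8.252 km/s.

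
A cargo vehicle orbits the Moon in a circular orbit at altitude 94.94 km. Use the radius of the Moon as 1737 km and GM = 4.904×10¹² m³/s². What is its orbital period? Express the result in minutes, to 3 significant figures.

T ≈ 117 minutes

r = 1737 + 94.94 = 1831.9 km = 1.8319×10⁶ m.
Kepler's third law: T = 2π√(r³/μ) = 2π√((1.832×10⁶)³ / 4.904×10¹²).
r³/μ = 1.254×10⁶ s², so T = 2π × 1.120×10³ = 7.035×10³ s.
Converting: 7.035×10³ s ÷ 60.00 = 117.3 minutes.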